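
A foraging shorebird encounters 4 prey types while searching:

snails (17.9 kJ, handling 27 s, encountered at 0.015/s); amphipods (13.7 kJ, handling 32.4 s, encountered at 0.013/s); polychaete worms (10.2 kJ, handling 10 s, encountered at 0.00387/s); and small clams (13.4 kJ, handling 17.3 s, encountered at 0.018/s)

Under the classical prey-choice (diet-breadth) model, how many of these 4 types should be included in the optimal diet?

Profitabilities (E/h, kJ/s): polychaete worms 1.02, small clams 0.775, snails 0.663, amphipods 0.423. Add prey in this order while the next type's profitability exceeds the intake rate on those already taken.
Rate on top 1: 0.038. small clams: 0.775 > 0.038 → include.
Rate on top 2: 0.2079. snails: 0.663 > 0.2079 → include.
Rate on top 3: 0.3129. amphipods: 0.423 > 0.3129 → include.
Optimal diet: polychaete worms, small clams, snails, amphipods — 4 of 4 types.

4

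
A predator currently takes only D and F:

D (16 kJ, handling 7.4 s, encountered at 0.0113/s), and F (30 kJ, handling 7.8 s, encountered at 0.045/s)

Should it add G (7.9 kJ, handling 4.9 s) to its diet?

Yes

Current rate: (0.0113×16 + 0.045×30)/(1 + 0.0113×7.4 + 0.045×7.8) = 1.067 kJ/s.
Profitability of G: 7.9/4.9 = 1.612 kJ/s.
1.612 > 1.067, so adding G raises the average — include it.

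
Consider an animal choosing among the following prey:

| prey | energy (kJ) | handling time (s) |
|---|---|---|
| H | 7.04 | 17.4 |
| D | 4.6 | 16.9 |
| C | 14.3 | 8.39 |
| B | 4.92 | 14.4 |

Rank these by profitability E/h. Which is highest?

C

In descending order of E/h:
C: 14.3/8.39 = 1.7 kJ/s
H: 7.04/17.4 = 0.405 kJ/s
B: 4.92/14.4 = 0.342 kJ/s
D: 4.6/16.9 = 0.272 kJ/s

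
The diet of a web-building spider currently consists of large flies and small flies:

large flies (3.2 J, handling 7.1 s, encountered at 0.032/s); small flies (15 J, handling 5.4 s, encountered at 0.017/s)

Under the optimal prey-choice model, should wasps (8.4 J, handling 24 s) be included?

Yes

Current rate: (0.032×3.2 + 0.017×15)/(1 + 0.032×7.1 + 0.017×5.4) = 0.271 J/s.
Profitability of wasps: 8.4/24 = 0.35 J/s.
0.35 > 0.271, so adding wasps raises the average — include it.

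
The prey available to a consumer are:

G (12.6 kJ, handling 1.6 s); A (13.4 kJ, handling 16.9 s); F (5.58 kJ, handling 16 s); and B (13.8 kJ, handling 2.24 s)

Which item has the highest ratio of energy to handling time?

G

Profitability E/h (kJ/s): G = 12.6/1.6 = 7.87, A = 13.4/16.9 = 0.793, F = 5.58/16 = 0.349, B = 13.8/2.24 = 6.16.
Ranked: G > B > A > F.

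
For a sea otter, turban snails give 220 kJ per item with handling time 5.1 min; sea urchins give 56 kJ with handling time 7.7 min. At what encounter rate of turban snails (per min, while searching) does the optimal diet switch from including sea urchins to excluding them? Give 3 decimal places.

At the threshold, the rate on turban snails alone equals the profitability of sea urchins: λ·220/(1 + λ·5.1) = 56/7.7 = 7.273.
Rearranging, λ(220 − 7.273×5.1) = 7.273, so λ = 7.273/182.9 = 0.03976 per min.

0.040 per min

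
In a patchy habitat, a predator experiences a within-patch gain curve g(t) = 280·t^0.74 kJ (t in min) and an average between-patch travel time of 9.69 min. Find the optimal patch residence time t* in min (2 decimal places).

By the marginal value theorem, leave when the instantaneous gain rate g'(t) equals the habitat-wide average g(t)/(T + t).
g'(t) = 0.74·280·t^-0.26. Setting 0.74·280·t^-0.26 = 280·t^0.74/(9.69+t) gives 0.74(9.69+t) = t, so 0.26·t = 0.74×9.69.
t* = 0.74×9.69/0.26 = 27.58 min.

27.58 min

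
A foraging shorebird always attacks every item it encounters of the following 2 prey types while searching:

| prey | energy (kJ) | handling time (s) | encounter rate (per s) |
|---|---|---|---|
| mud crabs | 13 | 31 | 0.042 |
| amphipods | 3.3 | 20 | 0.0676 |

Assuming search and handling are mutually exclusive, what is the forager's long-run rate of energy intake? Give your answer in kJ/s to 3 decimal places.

Energy encountered per unit search time: 0.042×13 + 0.0676×3.3 = 0.7691 kJ/s.
Handling time per unit search time: 0.042×31 + 0.0676×20 = 2.654.
Rate = 0.7691/(1 + 2.654) = 0.2105 kJ/s.

0.210 kJ/s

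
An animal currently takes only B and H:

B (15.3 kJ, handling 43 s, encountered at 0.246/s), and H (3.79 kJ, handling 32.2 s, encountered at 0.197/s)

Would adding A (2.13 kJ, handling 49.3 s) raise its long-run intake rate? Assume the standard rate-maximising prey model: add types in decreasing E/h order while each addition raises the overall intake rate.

No

Intake rate on the current diet: R = (0.246×15.3 + 0.197×3.79) / (1 + 0.246×43 + 0.197×32.2) = 4.51/17.92 = 0.2517 kJ/s.
Profitability of A: 2.13/49.3 = 0.0432 kJ/s.
Since 0.0432 < R, time spent handling A is better spent searching.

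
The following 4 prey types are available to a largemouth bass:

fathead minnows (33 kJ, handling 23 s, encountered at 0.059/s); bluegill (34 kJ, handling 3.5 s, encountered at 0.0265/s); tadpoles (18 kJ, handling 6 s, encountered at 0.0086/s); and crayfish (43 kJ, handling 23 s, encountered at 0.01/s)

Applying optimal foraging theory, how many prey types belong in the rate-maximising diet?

Rank by E/h (kJ/s): bluegill 9.71, tadpoles 3, crayfish 1.87, fathead minnows 1.43. Include each in turn until the next type's E/h falls below the running intake rate.
Rate on top 1: 0.8245. tadpoles: 3 > 0.8245 → include.
Rate on top 2: 0.9226. crayfish: 1.87 > 0.9226 → include.
Rate on top 3: 1.081. fathead minnows: 1.43 > 1.081 → include.
Optimal diet: bluegill, tadpoles, crayfish, fathead minnows — 4 of 4 types.

4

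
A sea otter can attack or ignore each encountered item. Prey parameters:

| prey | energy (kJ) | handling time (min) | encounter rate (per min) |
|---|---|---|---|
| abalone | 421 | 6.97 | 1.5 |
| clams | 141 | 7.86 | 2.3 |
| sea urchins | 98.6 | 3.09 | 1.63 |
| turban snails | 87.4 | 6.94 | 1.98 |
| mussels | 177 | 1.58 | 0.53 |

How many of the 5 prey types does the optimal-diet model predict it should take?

Profitabilities (E/h, kJ/min): mussels 112, abalone 60.4, sea urchins 31.9, clams 17.9, turban snails 12.6. Add prey in this order while the next type's profitability exceeds the intake rate on those already taken.
Rate on top 1: 51.06. abalone: 60.4 > 51.06 → include.
Rate on top 2: 59. sea urchins: 31.9 < 59 → exclude; stop.
Optimal diet: mussels, abalone — 2 of 5 types.

2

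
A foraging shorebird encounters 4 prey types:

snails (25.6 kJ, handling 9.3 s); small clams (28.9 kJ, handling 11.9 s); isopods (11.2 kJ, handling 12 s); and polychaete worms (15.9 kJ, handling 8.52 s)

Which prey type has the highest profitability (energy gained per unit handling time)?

In descending order of E/h:
snails: 25.6/9.3 = 2.75 kJ/s
small clams: 28.9/11.9 = 2.43 kJ/s
polychaete worms: 15.9/8.52 = 1.87 kJ/s
isopods: 11.2/12 = 0.933 kJ/s

snails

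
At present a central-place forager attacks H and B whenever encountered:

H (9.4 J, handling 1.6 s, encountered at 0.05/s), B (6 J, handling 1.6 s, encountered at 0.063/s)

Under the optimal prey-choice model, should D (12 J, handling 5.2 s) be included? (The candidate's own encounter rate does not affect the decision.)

On H and B alone, R = ΣλE/(1+Σλh) = 0.848/1.181 = 0.7182 J/s.
Profitability of D: 12/5.2 = 2.308 J/s.
2.308 > 0.7182, so adding D raises the average — include it.

Yes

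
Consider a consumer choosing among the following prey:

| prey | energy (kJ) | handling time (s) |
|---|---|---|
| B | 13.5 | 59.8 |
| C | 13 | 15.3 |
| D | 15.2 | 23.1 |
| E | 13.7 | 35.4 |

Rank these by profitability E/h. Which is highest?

C

Profitability E/h (kJ/s): B = 13.5/59.8 = 0.226, C = 13/15.3 = 0.85, D = 15.2/23.1 = 0.658, E = 13.7/35.4 = 0.387.
Ranked: C > D > E > B.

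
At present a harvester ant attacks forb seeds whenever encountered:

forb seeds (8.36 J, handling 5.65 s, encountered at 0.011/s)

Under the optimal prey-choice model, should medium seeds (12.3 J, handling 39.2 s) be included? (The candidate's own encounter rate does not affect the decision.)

Yes

Current rate: (0.011×8.36)/(1 + 0.011×5.65) = 0.08658 J/s.
medium seeds: E/h = 12.3/39.2 = 0.3138 J/s.
0.3138 > 0.08658, so adding medium seeds raises the average — include it.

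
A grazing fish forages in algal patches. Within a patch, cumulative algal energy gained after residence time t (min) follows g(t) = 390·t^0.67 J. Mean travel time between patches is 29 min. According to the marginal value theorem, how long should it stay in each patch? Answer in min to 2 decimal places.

58.88 min

Optimal t* satisfies g'(t*) = g(t*)/(T + t*).
g'(t) = 0.67·390·t^-0.33. Setting 0.67·390·t^-0.33 = 390·t^0.67/(29+t) gives 0.67(29+t) = t, so 0.33·t = 0.67×29.
t* = 0.67×29/0.33 = 58.88 min.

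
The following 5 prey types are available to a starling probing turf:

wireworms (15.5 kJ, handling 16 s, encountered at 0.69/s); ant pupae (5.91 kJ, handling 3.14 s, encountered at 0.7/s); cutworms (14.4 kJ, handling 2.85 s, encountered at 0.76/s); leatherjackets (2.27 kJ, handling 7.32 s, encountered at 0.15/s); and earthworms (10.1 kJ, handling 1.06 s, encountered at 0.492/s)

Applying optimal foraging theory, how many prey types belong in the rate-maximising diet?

2

E/h in descending order: earthworms 9.53, cutworms 5.05, ant pupae 1.88, wireworms 0.969, leatherjackets 0.31 kJ/s. The optimal diet is the largest prefix of this list for which every included type satisfies E_i/h_i > R on the types above it.
Rate on top 1: 3.266. cutworms: 5.05 > 3.266 → include.
Rate on top 2: 4.315. ant pupae: 1.88 < 4.315 → exclude; stop.
Optimal diet: earthworms, cutworms — 2 of 5 types.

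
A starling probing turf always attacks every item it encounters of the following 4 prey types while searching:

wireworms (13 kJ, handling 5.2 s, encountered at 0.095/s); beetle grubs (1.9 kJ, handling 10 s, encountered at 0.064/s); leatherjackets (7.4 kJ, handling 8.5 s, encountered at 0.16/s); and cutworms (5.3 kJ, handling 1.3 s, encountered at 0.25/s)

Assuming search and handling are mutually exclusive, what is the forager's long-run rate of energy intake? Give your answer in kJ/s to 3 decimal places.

R = Σλ_iE_i / (1 + Σλ_ih_i)
Numerator: 0.095×13 + 0.064×1.9 + 0.16×7.4 + 0.25×5.3 = 3.866
Denominator: 1 + 0.095×5.2 + 0.064×10 + 0.16×8.5 + 0.25×1.3 = 3.819
R = 3.866/3.819 = 1.012 kJ/s

1.012 kJ/s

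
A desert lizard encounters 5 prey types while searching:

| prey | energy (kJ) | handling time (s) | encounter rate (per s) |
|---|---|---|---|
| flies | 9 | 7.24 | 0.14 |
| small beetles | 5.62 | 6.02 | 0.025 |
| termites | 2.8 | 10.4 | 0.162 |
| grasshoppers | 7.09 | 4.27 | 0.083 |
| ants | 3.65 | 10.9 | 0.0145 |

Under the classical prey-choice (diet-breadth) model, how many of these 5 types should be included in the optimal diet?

3

Rank by E/h (kJ/s): grasshoppers 1.66, flies 1.24, small beetles 0.934, ants 0.335, termites 0.269. Include each in turn until the next type's E/h falls below the running intake rate.
Rate on top 1: 0.4345. flies: 1.24 > 0.4345 → include.
Rate on top 2: 0.7806. small beetles: 0.934 > 0.7806 → include.
Rate on top 3: 0.7897. ants: 0.335 < 0.7897 → exclude; stop.
Optimal diet: grasshoppers, flies, small beetles — 3 of 5 types.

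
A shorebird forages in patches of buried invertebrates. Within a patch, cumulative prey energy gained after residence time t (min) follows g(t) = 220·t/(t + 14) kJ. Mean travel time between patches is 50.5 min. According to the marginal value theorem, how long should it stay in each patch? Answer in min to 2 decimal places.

Optimal t* satisfies g'(t*) = g(t*)/(T + t*).
g'(t) = 220·14/(t + 14)². Setting 220·14/(t+14)² = 220t/[(t+14)(50.5+t)] gives 14(50.5+t) = t(t+14), so t² = 14×50.5 = 707.
t* = √707 = 26.59 min.

26.59 min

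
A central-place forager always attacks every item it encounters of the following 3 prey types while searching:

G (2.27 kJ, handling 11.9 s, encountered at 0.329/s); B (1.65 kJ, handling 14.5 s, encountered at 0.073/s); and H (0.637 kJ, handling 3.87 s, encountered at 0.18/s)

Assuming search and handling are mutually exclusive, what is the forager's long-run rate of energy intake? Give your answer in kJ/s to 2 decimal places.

R = (0.329×2.27 + 0.073×1.65 + 0.18×0.637) / (1 + 0.329×11.9 + 0.073×14.5 + 0.18×3.87) = 0.9819/6.67 = 0.1472 kJ/s.

0.15 kJ/s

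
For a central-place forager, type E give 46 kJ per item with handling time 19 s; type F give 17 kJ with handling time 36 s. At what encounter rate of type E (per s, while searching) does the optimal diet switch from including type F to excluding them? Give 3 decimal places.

0.013 per s

At the threshold, the rate on type E alone equals the profitability of type F: λ·46/(1 + λ·19) = 17/36 = 0.4722.
Rearranging, λ(46 − 0.4722×19) = 0.4722, so λ = 0.4722/37.03 = 0.01275 per s.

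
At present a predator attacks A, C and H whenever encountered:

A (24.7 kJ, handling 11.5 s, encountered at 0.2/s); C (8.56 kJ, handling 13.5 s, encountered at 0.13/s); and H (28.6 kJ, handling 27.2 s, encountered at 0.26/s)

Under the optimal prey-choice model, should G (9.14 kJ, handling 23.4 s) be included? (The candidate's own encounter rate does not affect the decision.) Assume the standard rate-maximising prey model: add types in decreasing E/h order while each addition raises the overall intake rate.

Current rate: (0.2×24.7 + 0.13×8.56 + 0.26×28.6)/(1 + 0.2×11.5 + 0.13×13.5 + 0.26×27.2) = 1.112 kJ/s.
G: E/h = 9.14/23.4 = 0.3906 kJ/s.
Since 0.3906 < R, time spent handling G is better spent searching.

No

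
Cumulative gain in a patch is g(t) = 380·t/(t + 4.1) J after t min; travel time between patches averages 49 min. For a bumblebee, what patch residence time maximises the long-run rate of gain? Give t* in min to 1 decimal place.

Optimal t* satisfies g'(t*) = g(t*)/(T + t*).
g'(t) = 380·4.1/(t + 4.1)². Setting 380·4.1/(t+4.1)² = 380t/[(t+4.1)(49+t)] gives 4.1(49+t) = t(t+4.1), so t² = 4.1×49 = 200.9.
t* = √200.9 = 14.17 min.

14.2 min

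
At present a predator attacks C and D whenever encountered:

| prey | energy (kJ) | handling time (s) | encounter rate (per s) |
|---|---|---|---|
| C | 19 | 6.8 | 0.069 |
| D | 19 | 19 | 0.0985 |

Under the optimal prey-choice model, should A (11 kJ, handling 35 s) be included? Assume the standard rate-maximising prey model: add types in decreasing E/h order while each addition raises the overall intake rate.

No

Current rate: (0.069×19 + 0.0985×19)/(1 + 0.069×6.8 + 0.0985×19) = 0.9526 kJ/s.
Profitability of A: 11/35 = 0.3143 kJ/s.
0.3143 < 0.9526, so adding A would lower the average — exclude it.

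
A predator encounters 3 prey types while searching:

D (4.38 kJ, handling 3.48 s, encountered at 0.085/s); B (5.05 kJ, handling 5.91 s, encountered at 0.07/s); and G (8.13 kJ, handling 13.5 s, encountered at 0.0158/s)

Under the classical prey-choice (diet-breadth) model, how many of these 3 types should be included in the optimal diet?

Profitabilities (E/h, kJ/s): D 1.26, B 0.854, G 0.602. Add prey in this order while the next type's profitability exceeds the intake rate on those already taken.
Rate on top 1: 0.2873. B: 0.854 > 0.2873 → include.
Rate on top 2: 0.4246. G: 0.602 > 0.4246 → include.
Optimal diet: D, B, G — 3 of 3 types.

3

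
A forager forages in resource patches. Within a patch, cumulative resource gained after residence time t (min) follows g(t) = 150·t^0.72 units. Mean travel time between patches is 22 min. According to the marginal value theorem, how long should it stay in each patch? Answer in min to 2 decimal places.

56.57 min

Maximise g(t)/(T+t): set derivative to zero → g'(t)(T+t) = g(t).
g'(t) = 0.72·150·t^-0.28. Setting 0.72·150·t^-0.28 = 150·t^0.72/(22+t) gives 0.72(22+t) = t, so 0.28·t = 0.72×22.
t* = 0.72×22/0.28 = 56.57 min.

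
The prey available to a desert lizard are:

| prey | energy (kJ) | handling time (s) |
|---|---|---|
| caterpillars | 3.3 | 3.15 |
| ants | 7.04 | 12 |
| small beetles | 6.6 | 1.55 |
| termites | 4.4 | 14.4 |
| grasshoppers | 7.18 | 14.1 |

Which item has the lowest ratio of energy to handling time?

In descending order of E/h:
small beetles: 6.6/1.55 = 4.26 kJ/s
caterpillars: 3.3/3.15 = 1.05 kJ/s
ants: 7.04/12 = 0.587 kJ/s
grasshoppers: 7.18/14.1 = 0.509 kJ/s
termites: 4.4/14.4 = 0.306 kJ/s

termites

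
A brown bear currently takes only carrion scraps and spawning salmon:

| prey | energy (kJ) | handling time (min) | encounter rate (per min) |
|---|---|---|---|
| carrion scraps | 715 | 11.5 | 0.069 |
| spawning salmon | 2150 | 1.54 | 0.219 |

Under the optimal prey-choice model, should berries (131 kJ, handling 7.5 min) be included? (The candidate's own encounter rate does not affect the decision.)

On carrion scraps and spawning salmon alone, R = ΣλE/(1+Σλh) = 520.2/2.131 = 244.1 kJ/min.
Profitability of berries: 131/7.5 = 17.47 kJ/min.
17.47 < 244.1, so adding berries would lower the average — exclude it.

No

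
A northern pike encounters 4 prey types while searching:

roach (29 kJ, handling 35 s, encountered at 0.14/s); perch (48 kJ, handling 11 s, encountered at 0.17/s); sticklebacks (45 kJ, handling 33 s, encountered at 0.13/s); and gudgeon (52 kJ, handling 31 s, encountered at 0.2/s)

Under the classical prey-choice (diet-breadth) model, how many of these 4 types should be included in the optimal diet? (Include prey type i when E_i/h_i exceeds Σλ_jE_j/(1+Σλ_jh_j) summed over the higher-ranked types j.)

E/h in descending order: perch 4.36, gudgeon 1.68, sticklebacks 1.36, roach 0.829 kJ/s. The optimal diet is the largest prefix of this list for which every included type satisfies E_i/h_i > R on the types above it.
Rate on top 1: 2.843. gudgeon: 1.68 < 2.843 → exclude; stop.
Optimal diet: perch — 1 of 4 types.

1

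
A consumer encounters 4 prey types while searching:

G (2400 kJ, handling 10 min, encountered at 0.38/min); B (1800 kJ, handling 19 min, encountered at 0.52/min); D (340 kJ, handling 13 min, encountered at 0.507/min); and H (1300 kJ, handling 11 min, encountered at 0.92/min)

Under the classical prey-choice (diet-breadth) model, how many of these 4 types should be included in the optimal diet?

1

Rank by E/h (kJ/min): G 240, H 118, B 94.7, D 26.2. Include each in turn until the next type's E/h falls below the running intake rate.
Rate on top 1: 190. H: 118 < 190 → exclude; stop.
Optimal diet: G — 1 of 4 types.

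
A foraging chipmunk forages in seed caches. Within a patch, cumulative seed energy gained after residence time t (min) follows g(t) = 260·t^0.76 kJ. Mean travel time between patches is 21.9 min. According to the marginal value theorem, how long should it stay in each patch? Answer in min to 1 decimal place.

69.3 min

By the marginal value theorem, leave when the instantaneous gain rate g'(t) equals the habitat-wide average g(t)/(T + t).
g'(t) = 0.76·260·t^-0.24. Setting 0.76·260·t^-0.24 = 260·t^0.76/(21.9+t) gives 0.76(21.9+t) = t, so 0.24·t = 0.76×21.9.
t* = 0.76×21.9/0.24 = 69.35 min.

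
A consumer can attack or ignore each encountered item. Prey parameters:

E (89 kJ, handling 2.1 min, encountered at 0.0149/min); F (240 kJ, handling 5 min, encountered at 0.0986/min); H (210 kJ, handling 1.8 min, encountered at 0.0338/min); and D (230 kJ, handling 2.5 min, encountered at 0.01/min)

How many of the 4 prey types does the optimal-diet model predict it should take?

4

Rank by E/h (kJ/min): H 117, D 92, F 48, E 42.4. Include each in turn until the next type's E/h falls below the running intake rate.
Rate on top 1: 6.691. D: 92 > 6.691 → include.
Rate on top 2: 8.655. F: 48 > 8.655 → include.
Rate on top 3: 20.94. E: 42.4 > 20.94 → include.
Optimal diet: H, D, F, E — 4 of 4 types.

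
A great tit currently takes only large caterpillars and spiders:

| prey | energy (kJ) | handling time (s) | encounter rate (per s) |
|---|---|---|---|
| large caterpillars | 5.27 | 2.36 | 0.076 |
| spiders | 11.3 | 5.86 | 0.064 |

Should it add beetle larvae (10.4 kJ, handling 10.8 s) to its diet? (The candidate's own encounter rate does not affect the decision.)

Intake rate on the current diet: R = (0.076×5.27 + 0.064×11.3) / (1 + 0.076×2.36 + 0.064×5.86) = 1.124/1.554 = 0.7229 kJ/s.
beetle larvae: E/h = 10.4/10.8 = 0.963 kJ/s.
0.963 > 0.7229, so adding beetle larvae raises the average — include it.

Yes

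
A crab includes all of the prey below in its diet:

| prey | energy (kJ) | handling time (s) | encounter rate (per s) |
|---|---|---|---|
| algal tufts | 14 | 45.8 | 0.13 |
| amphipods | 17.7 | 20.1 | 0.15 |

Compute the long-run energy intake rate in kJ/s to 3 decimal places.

0.449 kJ/s

Energy encountered per unit search time: 0.13×14 + 0.15×17.7 = 4.475 kJ/s.
Handling time per unit search time: 0.13×45.8 + 0.15×20.1 = 8.969.
Rate = 4.475/(1 + 8.969) = 0.4489 kJ/s.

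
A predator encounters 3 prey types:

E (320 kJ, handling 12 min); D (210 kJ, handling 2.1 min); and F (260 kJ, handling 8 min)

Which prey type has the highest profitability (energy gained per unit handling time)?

D

In descending order of E/h:
D: 210/2.1 = 100 kJ/min
F: 260/8 = 32.5 kJ/min
E: 320/12 = 26.7 kJ/min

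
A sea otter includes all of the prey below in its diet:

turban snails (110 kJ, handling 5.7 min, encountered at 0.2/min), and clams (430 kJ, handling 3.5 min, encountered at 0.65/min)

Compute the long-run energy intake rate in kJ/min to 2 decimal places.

R = (0.2×110 + 0.65×430) / (1 + 0.2×5.7 + 0.65×3.5) = 301.5/4.415 = 68.29 kJ/min.

68.29 kJ/min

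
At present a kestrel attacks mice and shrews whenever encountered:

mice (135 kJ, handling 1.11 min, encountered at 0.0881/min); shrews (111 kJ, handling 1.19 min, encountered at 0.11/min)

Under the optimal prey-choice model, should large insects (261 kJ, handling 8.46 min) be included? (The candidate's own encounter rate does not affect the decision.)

Current rate: (0.0881×135 + 0.11×111)/(1 + 0.0881×1.11 + 0.11×1.19) = 19.62 kJ/min.
large insects: E/h = 261/8.46 = 30.85 kJ/min.
Since 30.85 > R, including large insects increases the long-run rate.

Yes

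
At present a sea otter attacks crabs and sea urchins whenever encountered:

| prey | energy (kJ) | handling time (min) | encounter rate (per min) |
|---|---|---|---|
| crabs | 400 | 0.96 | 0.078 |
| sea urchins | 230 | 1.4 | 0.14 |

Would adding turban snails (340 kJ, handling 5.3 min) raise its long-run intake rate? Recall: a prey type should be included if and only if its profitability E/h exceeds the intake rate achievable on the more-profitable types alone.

Yes

Current rate: (0.078×400 + 0.14×230)/(1 + 0.078×0.96 + 0.14×1.4) = 49.89 kJ/min.
turban snails: E/h = 340/5.3 = 64.15 kJ/min.
Since 64.15 > R, including turban snails increases the long-run rate.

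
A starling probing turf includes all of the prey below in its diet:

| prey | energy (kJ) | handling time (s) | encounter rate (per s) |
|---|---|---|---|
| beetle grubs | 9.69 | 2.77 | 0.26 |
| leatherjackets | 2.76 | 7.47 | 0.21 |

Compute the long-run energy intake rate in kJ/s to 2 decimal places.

0.94 kJ/s

R = Σλ_iE_i / (1 + Σλ_ih_i)
Numerator: 0.26×9.69 + 0.21×2.76 = 3.099
Denominator: 1 + 0.26×2.77 + 0.21×7.47 = 3.289
R = 3.099/3.289 = 0.9423 kJ/s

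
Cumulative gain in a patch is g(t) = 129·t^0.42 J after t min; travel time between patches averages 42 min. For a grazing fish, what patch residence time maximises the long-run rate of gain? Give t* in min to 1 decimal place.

30.4 min

Optimal t* satisfies g'(t*) = g(t*)/(T + t*).
g'(t) = 0.42·129·t^-0.58. Setting 0.42·129·t^-0.58 = 129·t^0.42/(42+t) gives 0.42(42+t) = t, so 0.58·t = 0.42×42.
t* = 0.42×42/0.58 = 30.41 min.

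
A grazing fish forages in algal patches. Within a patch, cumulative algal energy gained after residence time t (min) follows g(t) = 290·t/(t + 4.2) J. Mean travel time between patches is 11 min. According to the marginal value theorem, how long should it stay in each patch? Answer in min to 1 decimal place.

By the marginal value theorem, leave when the instantaneous gain rate g'(t) equals the habitat-wide average g(t)/(T + t).
g'(t) = 290·4.2/(t + 4.2)². Setting 290·4.2/(t+4.2)² = 290t/[(t+4.2)(11+t)] gives 4.2(11+t) = t(t+4.2), so t² = 4.2×11 = 46.2.
t* = √46.2 = 6.797 min.

6.8 min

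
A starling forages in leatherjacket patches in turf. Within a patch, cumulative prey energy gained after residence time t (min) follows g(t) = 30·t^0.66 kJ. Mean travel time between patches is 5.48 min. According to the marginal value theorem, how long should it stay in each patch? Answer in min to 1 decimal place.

Maximise g(t)/(T+t): set derivative to zero → g'(t)(T+t) = g(t).
g'(t) = 0.66·30·t^-0.34. Setting 0.66·30·t^-0.34 = 30·t^0.66/(5.48+t) gives 0.66(5.48+t) = t, so 0.34·t = 0.66×5.48.
t* = 0.66×5.48/0.34 = 10.64 min.

10.6 min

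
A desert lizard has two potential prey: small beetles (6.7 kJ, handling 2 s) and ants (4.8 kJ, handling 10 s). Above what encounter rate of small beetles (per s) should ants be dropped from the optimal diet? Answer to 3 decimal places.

Drop ants once their profitability E₂/h₂ falls below the rate achievable on small beetles alone: E₂/h₂ = λE₁/(1 + λh₁).
Solve for λ: λE₁h₂ = E₂(1 + λh₁) → λ(E₁h₂ − E₂h₁) = E₂ → λ = E₂/(E₁h₂ − E₂h₁).
λ = 4.8/(6.7×10 − 4.8×2) = 4.8/57.4 = 0.08362 per s.

0.084 per s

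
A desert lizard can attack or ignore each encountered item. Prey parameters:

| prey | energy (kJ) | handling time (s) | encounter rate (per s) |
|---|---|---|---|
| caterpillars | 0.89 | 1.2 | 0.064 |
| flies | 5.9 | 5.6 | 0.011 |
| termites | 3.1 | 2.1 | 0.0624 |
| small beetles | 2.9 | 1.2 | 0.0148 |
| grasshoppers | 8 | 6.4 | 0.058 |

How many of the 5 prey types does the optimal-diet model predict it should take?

5

Profitabilities (E/h, kJ/s): small beetles 2.42, termites 1.48, grasshoppers 1.25, flies 1.05, caterpillars 0.742. Add prey in this order while the next type's profitability exceeds the intake rate on those already taken.
Rate on top 1: 0.04217. termites: 1.48 > 0.04217 → include.
Rate on top 2: 0.2057. grasshoppers: 1.25 > 0.2057 → include.
Rate on top 3: 0.4608. flies: 1.05 > 0.4608 → include.
Rate on top 4: 0.4839. caterpillars: 0.742 > 0.4839 → include.
Optimal diet: small beetles, termites, grasshoppers, flies, caterpillars — 5 of 5 types.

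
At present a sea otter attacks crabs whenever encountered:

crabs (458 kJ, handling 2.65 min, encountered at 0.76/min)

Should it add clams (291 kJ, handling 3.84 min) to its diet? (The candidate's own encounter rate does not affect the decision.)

On crabs alone, R = ΣλE/(1+Σλh) = 348.1/3.014 = 115.5 kJ/min.
clams: E/h = 291/3.84 = 75.78 kJ/min.
75.78 < 115.5, so adding clams would lower the average — exclude it.

No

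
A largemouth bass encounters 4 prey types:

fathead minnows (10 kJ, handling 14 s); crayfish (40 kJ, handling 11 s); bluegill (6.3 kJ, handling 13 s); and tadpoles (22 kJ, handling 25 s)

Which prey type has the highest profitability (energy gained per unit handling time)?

Profitability E/h (kJ/s): fathead minnows = 10/14 = 0.714, crayfish = 40/11 = 3.64, bluegill = 6.3/13 = 0.485, tadpoles = 22/25 = 0.88.
Ranked: crayfish > tadpoles > fathead minnows > bluegill.

crayfish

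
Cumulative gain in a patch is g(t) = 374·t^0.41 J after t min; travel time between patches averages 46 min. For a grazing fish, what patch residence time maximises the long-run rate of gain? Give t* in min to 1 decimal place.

32.0 min

Maximise g(t)/(T+t): set derivative to zero → g'(t)(T+t) = g(t).
g'(t) = 0.41·374·t^-0.59. Setting 0.41·374·t^-0.59 = 374·t^0.41/(46+t) gives 0.41(46+t) = t, so 0.59·t = 0.41×46.
t* = 0.41×46/0.59 = 31.97 min.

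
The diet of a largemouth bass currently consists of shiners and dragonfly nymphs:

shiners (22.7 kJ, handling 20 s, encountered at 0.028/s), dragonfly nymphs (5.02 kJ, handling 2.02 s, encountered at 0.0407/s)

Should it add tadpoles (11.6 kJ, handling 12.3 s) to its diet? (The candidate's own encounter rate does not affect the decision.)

On shiners and dragonfly nymphs alone, R = ΣλE/(1+Σλh) = 0.8399/1.642 = 0.5115 kJ/s.
tadpoles: E/h = 11.6/12.3 = 0.9431 kJ/s.
Since 0.9431 > R, including tadpoles increases the long-run rate.

Yes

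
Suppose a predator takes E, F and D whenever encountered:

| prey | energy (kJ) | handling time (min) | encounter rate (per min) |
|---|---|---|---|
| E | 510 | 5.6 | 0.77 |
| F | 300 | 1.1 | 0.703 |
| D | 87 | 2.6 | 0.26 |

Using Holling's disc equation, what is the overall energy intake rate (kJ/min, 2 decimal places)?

92.62 kJ/min

R = (0.77×510 + 0.703×300 + 0.26×87) / (1 + 0.77×5.6 + 0.703×1.1 + 0.26×2.6) = 626.2/6.761 = 92.62 kJ/min.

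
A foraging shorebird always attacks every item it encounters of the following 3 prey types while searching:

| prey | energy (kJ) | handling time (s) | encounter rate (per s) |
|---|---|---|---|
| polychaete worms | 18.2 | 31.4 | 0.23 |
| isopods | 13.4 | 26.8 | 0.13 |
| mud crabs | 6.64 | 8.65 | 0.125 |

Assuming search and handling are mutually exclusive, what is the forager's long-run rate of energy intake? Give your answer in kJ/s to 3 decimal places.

0.528 kJ/s

Energy encountered per unit search time: 0.23×18.2 + 0.13×13.4 + 0.125×6.64 = 6.758 kJ/s.
Handling time per unit search time: 0.23×31.4 + 0.13×26.8 + 0.125×8.65 = 11.79.
Rate = 6.758/(1 + 11.79) = 0.5285 kJ/s.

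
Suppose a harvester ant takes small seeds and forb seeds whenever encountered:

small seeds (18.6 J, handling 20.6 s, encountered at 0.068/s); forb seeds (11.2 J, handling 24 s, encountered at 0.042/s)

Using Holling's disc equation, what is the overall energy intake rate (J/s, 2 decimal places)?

0.51 J/s

Energy encountered per unit search time: 0.068×18.6 + 0.042×11.2 = 1.735 J/s.
Handling time per unit search time: 0.068×20.6 + 0.042×24 = 2.409.
Rate = 1.735/(1 + 2.409) = 0.509 J/s.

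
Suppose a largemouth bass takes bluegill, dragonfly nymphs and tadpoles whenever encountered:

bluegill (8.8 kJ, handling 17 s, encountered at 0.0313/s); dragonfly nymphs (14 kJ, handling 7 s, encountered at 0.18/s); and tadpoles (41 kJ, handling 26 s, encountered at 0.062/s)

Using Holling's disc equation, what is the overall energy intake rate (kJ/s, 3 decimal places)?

R = (0.0313×8.8 + 0.18×14 + 0.062×41) / (1 + 0.0313×17 + 0.18×7 + 0.062×26) = 5.337/4.404 = 1.212 kJ/s.

1.212 kJ/s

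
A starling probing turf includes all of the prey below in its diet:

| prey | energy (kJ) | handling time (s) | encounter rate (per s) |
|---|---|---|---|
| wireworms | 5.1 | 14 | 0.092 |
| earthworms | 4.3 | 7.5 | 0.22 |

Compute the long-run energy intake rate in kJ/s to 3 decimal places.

R = Σλ_iE_i / (1 + Σλ_ih_i)
Numerator: 0.092×5.1 + 0.22×4.3 = 1.415
Denominator: 1 + 0.092×14 + 0.22×7.5 = 3.938
R = 1.415/3.938 = 0.3594 kJ/s

0.359 kJ/s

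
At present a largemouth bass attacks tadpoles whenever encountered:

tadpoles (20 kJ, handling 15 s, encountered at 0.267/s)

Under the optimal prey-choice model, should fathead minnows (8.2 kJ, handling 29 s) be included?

Intake rate on the current diet: R = (0.267×20) / (1 + 0.267×15) = 5.34/5.005 = 1.067 kJ/s.
fathead minnows: E/h = 8.2/29 = 0.2828 kJ/s.
Since 0.2828 < R, time spent handling fathead minnows is better spent searching.

No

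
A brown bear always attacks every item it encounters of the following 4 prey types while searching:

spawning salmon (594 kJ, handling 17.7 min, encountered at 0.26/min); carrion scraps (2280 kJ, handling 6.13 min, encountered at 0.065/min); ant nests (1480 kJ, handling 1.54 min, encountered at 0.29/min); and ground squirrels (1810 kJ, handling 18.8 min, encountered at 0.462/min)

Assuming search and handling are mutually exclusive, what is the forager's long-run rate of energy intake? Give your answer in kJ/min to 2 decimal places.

103.62 kJ/min

R = Σλ_iE_i / (1 + Σλ_ih_i)
Numerator: 0.26×594 + 0.065×2280 + 0.29×1480 + 0.462×1810 = 1568
Denominator: 1 + 0.26×17.7 + 0.065×6.13 + 0.29×1.54 + 0.462×18.8 = 15.13
R = 1568/15.13 = 103.6 kJ/min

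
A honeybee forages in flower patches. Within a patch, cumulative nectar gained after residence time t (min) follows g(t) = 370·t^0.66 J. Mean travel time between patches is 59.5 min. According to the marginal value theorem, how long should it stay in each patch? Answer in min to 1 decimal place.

Optimal t* satisfies g'(t*) = g(t*)/(T + t*).
g'(t) = 0.66·370·t^-0.34. Setting 0.66·370·t^-0.34 = 370·t^0.66/(59.5+t) gives 0.66(59.5+t) = t, so 0.34·t = 0.66×59.5.
t* = 0.66×59.5/0.34 = 115.5 min.

115.5 min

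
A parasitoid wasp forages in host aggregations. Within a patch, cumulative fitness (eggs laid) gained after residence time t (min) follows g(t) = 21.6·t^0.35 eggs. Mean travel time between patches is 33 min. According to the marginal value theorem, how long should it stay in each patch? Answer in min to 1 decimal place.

17.8 min

Optimal t* satisfies g'(t*) = g(t*)/(T + t*).
g'(t) = 0.35·21.6·t^-0.65. Setting 0.35·21.6·t^-0.65 = 21.6·t^0.35/(33+t) gives 0.35(33+t) = t, so 0.65·t = 0.35×33.
t* = 0.35×33/0.65 = 17.77 min.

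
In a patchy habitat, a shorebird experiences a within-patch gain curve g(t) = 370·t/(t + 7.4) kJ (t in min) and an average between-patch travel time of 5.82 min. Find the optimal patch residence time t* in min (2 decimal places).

Optimal t* satisfies g'(t*) = g(t*)/(T + t*).
g'(t) = 370·7.4/(t + 7.4)². Setting 370·7.4/(t+7.4)² = 370t/[(t+7.4)(5.82+t)] gives 7.4(5.82+t) = t(t+7.4), so t² = 7.4×5.82 = 43.07.
t* = √43.07 = 6.563 min.

6.56 min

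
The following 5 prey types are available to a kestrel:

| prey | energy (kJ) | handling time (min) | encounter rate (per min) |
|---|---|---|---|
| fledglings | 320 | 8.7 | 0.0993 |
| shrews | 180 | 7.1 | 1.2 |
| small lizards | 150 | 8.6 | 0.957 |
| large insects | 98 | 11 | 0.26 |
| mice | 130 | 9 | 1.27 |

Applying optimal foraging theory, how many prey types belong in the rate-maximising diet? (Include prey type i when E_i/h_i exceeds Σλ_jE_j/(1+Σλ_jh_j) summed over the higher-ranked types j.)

Rank by E/h (kJ/min): fledglings 36.8, shrews 25.4, small lizards 17.4, mice 14.4, large insects 8.91. Include each in turn until the next type's E/h falls below the running intake rate.
Rate on top 1: 17.05. shrews: 25.4 > 17.05 → include.
Rate on top 2: 23.86. small lizards: 17.4 < 23.86 → exclude; stop.
Optimal diet: fledglings, shrews — 2 of 5 types.

2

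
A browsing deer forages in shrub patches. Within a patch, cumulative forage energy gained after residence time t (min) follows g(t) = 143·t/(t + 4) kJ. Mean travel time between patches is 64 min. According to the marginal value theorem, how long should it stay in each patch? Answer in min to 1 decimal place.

Maximise g(t)/(T+t): set derivative to zero → g'(t)(T+t) = g(t).
g'(t) = 143·4/(t + 4)². Setting 143·4/(t+4)² = 143t/[(t+4)(64+t)] gives 4(64+t) = t(t+4), so t² = 4×64 = 256.
t* = √256 = 16 min.

16.0 min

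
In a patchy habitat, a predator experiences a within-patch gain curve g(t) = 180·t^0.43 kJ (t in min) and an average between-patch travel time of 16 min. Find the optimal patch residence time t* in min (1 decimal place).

By the marginal value theorem, leave when the instantaneous gain rate g'(t) equals the habitat-wide average g(t)/(T + t).
g'(t) = 0.43·180·t^-0.57. Setting 0.43·180·t^-0.57 = 180·t^0.43/(16+t) gives 0.43(16+t) = t, so 0.57·t = 0.43×16.
t* = 0.43×16/0.57 = 12.07 min.

12.1 min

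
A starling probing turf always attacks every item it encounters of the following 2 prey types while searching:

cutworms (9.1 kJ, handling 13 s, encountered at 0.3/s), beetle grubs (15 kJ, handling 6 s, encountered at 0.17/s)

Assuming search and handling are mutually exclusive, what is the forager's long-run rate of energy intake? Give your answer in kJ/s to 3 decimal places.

0.892 kJ/s

Energy encountered per unit search time: 0.3×9.1 + 0.17×15 = 5.28 kJ/s.
Handling time per unit search time: 0.3×13 + 0.17×6 = 4.92.
Rate = 5.28/(1 + 4.92) = 0.8919 kJ/s.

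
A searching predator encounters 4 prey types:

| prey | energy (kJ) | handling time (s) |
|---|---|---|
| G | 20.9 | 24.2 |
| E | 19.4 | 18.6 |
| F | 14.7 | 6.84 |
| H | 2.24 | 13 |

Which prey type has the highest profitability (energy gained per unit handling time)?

Profitability E/h (kJ/s): G = 20.9/24.2 = 0.864, E = 19.4/18.6 = 1.04, F = 14.7/6.84 = 2.15, H = 2.24/13 = 0.172.
Ranked: F > E > G > H.

F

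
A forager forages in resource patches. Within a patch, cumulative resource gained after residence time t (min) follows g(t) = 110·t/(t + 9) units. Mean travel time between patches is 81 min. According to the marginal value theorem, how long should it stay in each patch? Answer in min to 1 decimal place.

27.0 min

Optimal t* satisfies g'(t*) = g(t*)/(T + t*).
g'(t) = 110·9/(t + 9)². Setting 110·9/(t+9)² = 110t/[(t+9)(81+t)] gives 9(81+t) = t(t+9), so t² = 9×81 = 729.
t* = √729 = 27 min.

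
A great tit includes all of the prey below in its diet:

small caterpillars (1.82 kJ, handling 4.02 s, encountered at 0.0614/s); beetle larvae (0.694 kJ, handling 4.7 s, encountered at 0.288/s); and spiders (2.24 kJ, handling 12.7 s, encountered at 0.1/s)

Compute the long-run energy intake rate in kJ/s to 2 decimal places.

R = Σλ_iE_i / (1 + Σλ_ih_i)
Numerator: 0.0614×1.82 + 0.288×0.694 + 0.1×2.24 = 0.5356
Denominator: 1 + 0.0614×4.02 + 0.288×4.7 + 0.1×12.7 = 3.87
R = 0.5356/3.87 = 0.1384 kJ/s

0.14 kJ/s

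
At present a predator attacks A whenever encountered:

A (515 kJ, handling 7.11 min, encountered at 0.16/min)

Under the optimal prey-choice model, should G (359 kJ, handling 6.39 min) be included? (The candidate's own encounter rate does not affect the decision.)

On A alone, R = ΣλE/(1+Σλh) = 82.4/2.138 = 38.55 kJ/min.
Profitability of G: 359/6.39 = 56.18 kJ/min.
Since 56.18 > R, including G increases the long-run rate.

Yes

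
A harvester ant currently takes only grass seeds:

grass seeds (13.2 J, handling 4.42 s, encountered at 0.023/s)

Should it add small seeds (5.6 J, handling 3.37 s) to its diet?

On grass seeds alone, R = ΣλE/(1+Σλh) = 0.3036/1.102 = 0.2756 J/s.
small seeds: E/h = 5.6/3.37 = 1.662 J/s.
1.662 > 0.2756, so adding small seeds raises the average — include it.

Yes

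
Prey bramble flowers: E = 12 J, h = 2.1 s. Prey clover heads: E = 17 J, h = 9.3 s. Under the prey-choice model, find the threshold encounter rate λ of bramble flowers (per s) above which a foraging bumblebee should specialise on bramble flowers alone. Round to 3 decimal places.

At the threshold, the rate on bramble flowers alone equals the profitability of clover heads: λ·12/(1 + λ·2.1) = 17/9.3 = 1.828.
Rearranging, λ(12 − 1.828×2.1) = 1.828, so λ = 1.828/8.161 = 0.224 per s.

0.224 per s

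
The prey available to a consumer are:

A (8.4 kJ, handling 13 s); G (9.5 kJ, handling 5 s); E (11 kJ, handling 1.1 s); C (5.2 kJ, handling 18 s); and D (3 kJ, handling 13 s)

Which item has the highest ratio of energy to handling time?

E

Profitability E/h (kJ/s): A = 8.4/13 = 0.646, G = 9.5/5 = 1.9, E = 11/1.1 = 10, C = 5.2/18 = 0.289, D = 3/13 = 0.231.
Ranked: E > G > A > C > D.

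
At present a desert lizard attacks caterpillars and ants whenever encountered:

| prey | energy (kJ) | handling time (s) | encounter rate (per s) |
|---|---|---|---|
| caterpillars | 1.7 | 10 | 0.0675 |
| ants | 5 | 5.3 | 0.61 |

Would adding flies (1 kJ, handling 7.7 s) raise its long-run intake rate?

Current rate: (0.0675×1.7 + 0.61×5)/(1 + 0.0675×10 + 0.61×5.3) = 0.6448 kJ/s.
Profitability of flies: 1/7.7 = 0.1299 kJ/s.
0.1299 < 0.6448, so adding flies would lower the average — exclude it.

No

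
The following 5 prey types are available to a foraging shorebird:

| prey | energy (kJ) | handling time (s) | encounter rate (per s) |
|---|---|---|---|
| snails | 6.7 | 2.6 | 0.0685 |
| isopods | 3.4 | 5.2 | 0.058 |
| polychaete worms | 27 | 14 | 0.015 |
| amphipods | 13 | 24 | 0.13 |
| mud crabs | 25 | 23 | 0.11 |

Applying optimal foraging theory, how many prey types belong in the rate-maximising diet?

E/h in descending order: snails 2.58, polychaete worms 1.93, mud crabs 1.09, isopods 0.654, amphipods 0.542 kJ/s. The optimal diet is the largest prefix of this list for which every included type satisfies E_i/h_i > R on the types above it.
Rate on top 1: 0.3896. polychaete worms: 1.93 > 0.3896 → include.
Rate on top 2: 0.6224. mud crabs: 1.09 > 0.6224 → include.
Rate on top 3: 0.9224. isopods: 0.654 < 0.9224 → exclude; stop.
Optimal diet: snails, polychaete worms, mud crabs — 3 of 5 types.

3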